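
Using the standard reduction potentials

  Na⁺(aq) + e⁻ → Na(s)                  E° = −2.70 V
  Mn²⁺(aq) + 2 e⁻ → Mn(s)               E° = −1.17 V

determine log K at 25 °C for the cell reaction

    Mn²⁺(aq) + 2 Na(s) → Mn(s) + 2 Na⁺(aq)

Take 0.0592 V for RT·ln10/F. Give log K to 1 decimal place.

log K = 51.7

The Mn²⁺/Mn couple is reduced (cathode); E°cell = −1.17 − (−2.70) = +1.53 V with n = 2.
At equilibrium E = 0, so log K = nE°cell / 0.0592 = (2)(+1.53) / 0.0592 = 51.7.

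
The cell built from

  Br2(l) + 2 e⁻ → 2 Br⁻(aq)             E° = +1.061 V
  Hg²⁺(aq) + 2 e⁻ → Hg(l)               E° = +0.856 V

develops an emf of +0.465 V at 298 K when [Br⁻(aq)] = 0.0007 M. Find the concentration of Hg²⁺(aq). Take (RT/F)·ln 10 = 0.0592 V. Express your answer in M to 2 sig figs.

With Br₂/Br⁻ at the cathode and Hg²⁺/Hg at the anode, E°cell = +1.061 − (+0.856) = +0.205 V (n = 2).
Rearranging E = E° − (0.0592/n)·log Q gives log Q = 2(+0.205 − (+0.465))/0.0592 = −8.784.
The balanced reaction is Br2(l) + Hg(l) → 2 Br⁻(aq) + Hg²⁺(aq), so Q = [Br⁻(aq)]^2·[Hg²⁺(aq)].
Solving for the unknown gives log [Hg²⁺(aq)] = −2.474, so [Hg²⁺(aq)] ≈ 0.0034 M.

0.0034 M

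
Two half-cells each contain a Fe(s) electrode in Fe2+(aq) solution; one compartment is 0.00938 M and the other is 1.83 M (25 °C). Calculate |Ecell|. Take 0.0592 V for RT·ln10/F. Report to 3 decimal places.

0.068 V

For a concentration cell E°cell = 0, since both electrodes use the same couple.
The compartment with the higher Fe2+(aq) concentration (1.83 M) acts as the cathode; ions are reduced there and produced at the dilute (0.00938 M) anode.
With n = 2, Ecell = −(0.0592/2)·log([dilute]/[conc]) = −(0.0592/2)·log(0.00938/1.83) = +0.068 V.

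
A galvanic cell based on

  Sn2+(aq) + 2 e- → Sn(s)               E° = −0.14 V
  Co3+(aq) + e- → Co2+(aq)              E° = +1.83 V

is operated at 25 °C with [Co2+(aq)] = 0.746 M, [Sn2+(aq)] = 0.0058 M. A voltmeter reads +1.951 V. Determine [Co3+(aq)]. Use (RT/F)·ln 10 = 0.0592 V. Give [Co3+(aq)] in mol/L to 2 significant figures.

The Co³⁺/Co²⁺ couple has the larger reduction potential, so it is the cathode: E°cell = +1.83 − (−0.14) = +1.97 V and n = 2.
From the Nernst equation, log Q = n(E° − E)/0.0592 = 2·(+1.97 − (+1.951))/0.0592 = 0.642.
The balanced reaction is 2 Co3+(aq) + Sn(s) → 2 Co2+(aq) + Sn2+(aq), so Q = ([Co2+(aq)]^2·[Sn2+(aq)]) / [Co3+(aq)]^2.
Solving for the unknown gives log [Co3+(aq)] = −1.567, so [Co3+(aq)] ≈ 0.027 M.

0.027 M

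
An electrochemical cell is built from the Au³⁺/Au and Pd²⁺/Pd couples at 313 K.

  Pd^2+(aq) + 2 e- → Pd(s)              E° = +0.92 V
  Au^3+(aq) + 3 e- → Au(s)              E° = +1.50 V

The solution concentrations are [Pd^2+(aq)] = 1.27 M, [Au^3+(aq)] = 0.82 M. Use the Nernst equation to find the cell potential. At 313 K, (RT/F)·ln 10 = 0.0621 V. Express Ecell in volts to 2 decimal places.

Since E°(Au³⁺/Au) > E°(Pd²⁺/Pd), Au³⁺/Au serves as the cathode.
E°cell = E°cat − E°an = +1.50 − (+0.92) = +0.58 V; n = 6.
Balancing gives 2 Au^3+(aq) + 3 Pd(s) → 2 Au(s) + 3 Pd^2+(aq); hence Q = [Pd^2+(aq)]^3 / [Au^3+(aq)]^2 = 3.05 (log Q = 0.484).
Applying E = E° − (RT ln10/nF)·log Q gives +0.58 − (0.0621/6)(0.484) = +0.57 V.

+0.57 V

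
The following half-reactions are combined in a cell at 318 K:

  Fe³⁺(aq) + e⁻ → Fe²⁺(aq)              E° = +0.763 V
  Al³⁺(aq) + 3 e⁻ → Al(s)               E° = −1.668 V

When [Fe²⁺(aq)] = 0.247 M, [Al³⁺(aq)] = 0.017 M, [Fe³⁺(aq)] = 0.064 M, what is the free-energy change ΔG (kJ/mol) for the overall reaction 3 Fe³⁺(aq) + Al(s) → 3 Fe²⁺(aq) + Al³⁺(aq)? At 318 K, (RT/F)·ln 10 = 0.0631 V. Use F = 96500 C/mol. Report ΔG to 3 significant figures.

−704 kJ/mol

The standard cell potential is +0.763 − (−1.668) = +2.431 V, with n = 3 electrons in the balanced equation.
Here Q = ([Fe²⁺(aq)]^3·[Al³⁺(aq)]) / [Fe³⁺(aq)]^3 = 0.977 (log Q = −0.010), giving E = +2.431 − (0.0631/3)·(−0.010) = +2.4312 V.
Finally ΔG = −nFE = −(3)(96500 C/mol)(+2.4312 V) = −704 kJ/mol.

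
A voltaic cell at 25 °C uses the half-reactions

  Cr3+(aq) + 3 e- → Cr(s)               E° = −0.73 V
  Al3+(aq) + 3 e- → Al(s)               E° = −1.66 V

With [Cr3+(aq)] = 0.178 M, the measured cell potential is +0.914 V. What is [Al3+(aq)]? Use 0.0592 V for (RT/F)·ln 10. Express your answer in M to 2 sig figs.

Cr³⁺/Cr is the cathode (higher E°); E°cell = −0.73 − (−1.66) = +0.93 V with n = 3.
Since E = E° − (0.0592/n)·log Q, log Q = n(E° − E)/0.0592 = 0.811.
For Cr3+(aq) + Al(s) → Cr(s) + Al3+(aq), the reaction quotient is Q = [Al3+(aq)] / [Cr3+(aq)].
Substituting the known concentrations and solving, log [Al3+(aq)] = 0.061 and [Al3+(aq)] = 1.2 M.

1.2 M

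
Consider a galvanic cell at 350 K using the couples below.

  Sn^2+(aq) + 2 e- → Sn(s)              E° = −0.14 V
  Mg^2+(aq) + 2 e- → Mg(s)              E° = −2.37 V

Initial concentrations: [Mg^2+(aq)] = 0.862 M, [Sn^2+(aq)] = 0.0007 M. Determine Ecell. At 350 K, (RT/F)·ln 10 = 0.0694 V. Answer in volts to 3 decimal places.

The Sn²⁺/Sn couple has the more positive E°, so it is the cathode; Mg²⁺/Mg is the anode.
The standard potential is −0.14 − (−2.37) = +2.23 V and the balanced reaction transfers n = 2 electrons.
The balanced reaction is Sn^2+(aq) + Mg(s) → Sn(s) + Mg^2+(aq), so Q = [Mg^2+(aq)] / [Sn^2+(aq)] = 1.23×10^3 and log Q = 3.090.
Applying E = E° − (RT ln10/nF)·log Q gives +2.23 − (0.0694/2)(3.090) = +2.123 V.

+2.123 V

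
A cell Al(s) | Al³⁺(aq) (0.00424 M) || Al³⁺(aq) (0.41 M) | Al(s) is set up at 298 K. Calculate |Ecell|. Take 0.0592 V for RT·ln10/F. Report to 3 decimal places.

0.039 V

For a concentration cell E°cell = 0, since both electrodes use the same couple.
The compartment with the higher Al³⁺(aq) concentration (0.41 M) acts as the cathode; ions are reduced there and produced at the dilute (0.00424 M) anode.
With n = 3, Ecell = −(0.0592/3)·log([dilute]/[conc]) = −(0.0592/3)·log(0.00424/0.41) = +0.039 V.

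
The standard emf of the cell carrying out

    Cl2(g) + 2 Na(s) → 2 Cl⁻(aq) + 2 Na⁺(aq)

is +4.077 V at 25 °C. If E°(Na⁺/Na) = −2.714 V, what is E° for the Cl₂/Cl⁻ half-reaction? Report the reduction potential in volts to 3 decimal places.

+1.363 V

In the reaction as written the Cl₂/Cl⁻ couple is reduced (cathode) and Na⁺/Na is oxidized (anode), so E°cell = E°(Cl₂/Cl⁻) − E°(Na⁺/Na).
E°(Cl₂/Cl⁻) = E°cell + E°(anode) = +4.077 + (−2.714) = +1.363 V.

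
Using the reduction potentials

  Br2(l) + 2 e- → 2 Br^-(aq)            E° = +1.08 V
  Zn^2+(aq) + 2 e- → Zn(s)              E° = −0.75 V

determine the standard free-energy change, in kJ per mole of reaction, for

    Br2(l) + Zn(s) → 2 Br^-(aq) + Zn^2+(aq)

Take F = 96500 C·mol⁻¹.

−353 kJ/mol

In the reaction as written Br2(l) is reduced, so the Br₂/Br⁻ couple is the cathode and Zn²⁺/Zn is the anode.
E°cell = +1.08 − (−0.75) = +1.83 V; balancing electrons gives n = 2.
ΔG° = −nFE°cell = −(2)(96500)(+1.83) J/mol = −353 kJ/mol.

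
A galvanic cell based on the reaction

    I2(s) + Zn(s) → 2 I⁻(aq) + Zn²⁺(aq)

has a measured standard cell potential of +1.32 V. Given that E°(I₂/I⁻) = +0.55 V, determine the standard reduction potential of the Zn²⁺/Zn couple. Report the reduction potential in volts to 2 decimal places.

In the reaction as written the I₂/I⁻ couple is reduced (cathode) and Zn²⁺/Zn is oxidized (anode), so E°cell = E°(I₂/I⁻) − E°(Zn²⁺/Zn).
E°(Zn²⁺/Zn) = E°(cathode) − E°cell = +0.55 − (+1.32) = −0.77 V.

−0.77 V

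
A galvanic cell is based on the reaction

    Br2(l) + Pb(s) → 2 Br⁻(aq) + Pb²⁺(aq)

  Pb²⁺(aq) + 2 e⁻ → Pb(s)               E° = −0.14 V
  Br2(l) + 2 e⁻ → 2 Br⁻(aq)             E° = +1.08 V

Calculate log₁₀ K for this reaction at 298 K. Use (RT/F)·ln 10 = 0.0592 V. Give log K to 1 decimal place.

The Br₂/Br⁻ couple is reduced (cathode); E°cell = +1.08 − (−0.14) = +1.22 V with n = 2.
At equilibrium E = 0, so log K = nE°cell / 0.0592 = (2)(+1.22) / 0.0592 = 41.2.

log K = 41.2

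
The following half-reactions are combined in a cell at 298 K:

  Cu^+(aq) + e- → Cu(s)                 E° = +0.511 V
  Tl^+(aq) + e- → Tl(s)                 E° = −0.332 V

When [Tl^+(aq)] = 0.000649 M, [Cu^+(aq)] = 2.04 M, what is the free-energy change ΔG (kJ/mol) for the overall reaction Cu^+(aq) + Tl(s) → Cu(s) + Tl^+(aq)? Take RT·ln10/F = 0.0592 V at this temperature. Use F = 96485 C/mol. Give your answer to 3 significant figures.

The standard cell potential is +0.511 − (−0.332) = +0.843 V, with n = 1 electron in the balanced equation.
Here Q = [Tl^+(aq)] / [Cu^+(aq)] = 0.000318 (log Q = −3.497), giving E = +0.843 − (0.0592/1)·(−3.497) = +1.0500 V.
Then ΔG = −nFE = −1 × 96485 × +1.0500 J/mol = −101 kJ/mol.

−101 kJ/mol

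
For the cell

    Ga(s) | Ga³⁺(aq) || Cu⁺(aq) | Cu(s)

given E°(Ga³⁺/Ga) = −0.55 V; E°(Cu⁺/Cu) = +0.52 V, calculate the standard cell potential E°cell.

+1.07 V

By convention the left-hand electrode in cell notation is the anode (oxidation) and the right-hand electrode is the cathode (reduction).
E°cell = E°(right) − E°(left) = +0.52 − (−0.55) = +1.07 V.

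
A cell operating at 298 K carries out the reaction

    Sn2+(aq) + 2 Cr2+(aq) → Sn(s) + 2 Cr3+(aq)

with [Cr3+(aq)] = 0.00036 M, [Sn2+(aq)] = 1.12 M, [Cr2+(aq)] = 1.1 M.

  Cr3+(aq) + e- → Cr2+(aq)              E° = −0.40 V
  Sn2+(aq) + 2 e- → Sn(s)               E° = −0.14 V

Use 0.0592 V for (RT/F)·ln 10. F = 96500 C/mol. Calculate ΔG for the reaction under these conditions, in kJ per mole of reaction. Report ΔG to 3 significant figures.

−90.3 kJ/mol

E°cell = −0.14 − (−0.40) = +0.26 V; the balanced reaction transfers n = 2 electrons.
The reaction quotient is [Cr3+(aq)]^2 / ([Sn2+(aq)]·[Cr2+(aq)]^2) = 9.56×10^−8; by Nernst, E = +0.26 − (0.0592/2)(−7.019) = +0.4678 V.
Finally ΔG = −nFE = −(2)(96500 C/mol)(+0.4678 V) = −90.3 kJ/mol.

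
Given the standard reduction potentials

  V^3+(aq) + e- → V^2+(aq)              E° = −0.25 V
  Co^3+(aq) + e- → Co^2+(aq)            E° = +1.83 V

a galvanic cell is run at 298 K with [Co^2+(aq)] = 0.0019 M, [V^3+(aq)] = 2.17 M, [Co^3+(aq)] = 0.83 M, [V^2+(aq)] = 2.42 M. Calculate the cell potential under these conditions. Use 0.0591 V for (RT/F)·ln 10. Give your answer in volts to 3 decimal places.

The Co³⁺/Co²⁺ couple has the more positive E°, so it is the cathode; V³⁺/V²⁺ is the anode.
E°cell = +1.83 − (−0.25) = +2.08 V, with n = 1 electron transferred.
The balanced reaction is Co^3+(aq) + V^2+(aq) → Co^2+(aq) + V^3+(aq), so Q = ([Co^2+(aq)]·[V^3+(aq)]) / ([Co^3+(aq)]·[V^2+(aq)]) = 0.00205 and log Q = −2.688.
Applying E = E° − (RT ln10/nF)·log Q gives +2.08 − (0.0591/1)(−2.688) = +2.239 V.

+2.239 V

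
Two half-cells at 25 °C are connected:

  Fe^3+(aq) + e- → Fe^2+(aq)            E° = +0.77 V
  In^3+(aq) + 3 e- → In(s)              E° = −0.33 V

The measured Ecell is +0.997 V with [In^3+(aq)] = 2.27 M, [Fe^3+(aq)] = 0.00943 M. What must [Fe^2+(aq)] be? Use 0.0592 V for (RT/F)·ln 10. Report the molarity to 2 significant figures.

0.39 M

With Fe³⁺/Fe²⁺ at the cathode and In³⁺/In at the anode, E°cell = +0.77 − (−0.33) = +1.10 V (n = 3).
From the Nernst equation, log Q = n(E° − E)/0.0592 = 3·(+1.10 − (+0.997))/0.0592 = 5.220.
The balanced reaction is 3 Fe^3+(aq) + In(s) → 3 Fe^2+(aq) + In^3+(aq), so Q = ([Fe^2+(aq)]^3·[In^3+(aq)]) / [Fe^3+(aq)]^3.
Isolating [Fe^2+(aq)] in Q = 10^{5.220} yields log [Fe^2+(aq)] = −0.404, i.e. 0.39 M.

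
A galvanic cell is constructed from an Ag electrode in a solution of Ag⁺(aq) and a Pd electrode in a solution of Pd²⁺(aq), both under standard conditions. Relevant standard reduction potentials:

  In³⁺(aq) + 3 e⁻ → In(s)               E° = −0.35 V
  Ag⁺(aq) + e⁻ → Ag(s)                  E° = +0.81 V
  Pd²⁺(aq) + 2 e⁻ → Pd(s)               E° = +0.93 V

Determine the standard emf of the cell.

Of the two couples in this cell, the one with the more positive reduction potential is reduced at the cathode: here that is Pd²⁺/Pd (+0.93 V); Ag⁺/Ag (+0.81 V) is the anode.
E°cell = E°(cathode) − E°(anode) = +0.93 − (+0.81) = +0.12 V.

+0.12 V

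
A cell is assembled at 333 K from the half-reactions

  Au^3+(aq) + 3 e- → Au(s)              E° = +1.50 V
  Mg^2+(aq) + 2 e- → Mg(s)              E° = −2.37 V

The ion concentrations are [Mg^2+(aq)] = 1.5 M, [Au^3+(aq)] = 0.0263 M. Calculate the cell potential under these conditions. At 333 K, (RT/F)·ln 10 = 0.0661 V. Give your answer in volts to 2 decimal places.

Au³⁺/Au is reduced (cathode, E° = +1.50 V) and Mg²⁺/Mg is oxidized (anode).
E°cell = +1.50 − (−2.37) = +3.87 V, with n = 6 electrons transferred.
For the overall reaction 2 Au^3+(aq) + 3 Mg(s) → 2 Au(s) + 3 Mg^2+(aq), Q = [Mg^2+(aq)]^3 / [Au^3+(aq)]^2 = 4.88×10^3, giving log Q = 3.688.
By the Nernst equation, E = +3.87 − (0.0661/6)·(3.688) = +3.83 V.

+3.83 V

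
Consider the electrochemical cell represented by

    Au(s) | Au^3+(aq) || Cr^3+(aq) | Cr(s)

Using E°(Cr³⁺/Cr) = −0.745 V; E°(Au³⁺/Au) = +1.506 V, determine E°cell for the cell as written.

By convention the left-hand electrode in cell notation is the anode (oxidation) and the right-hand electrode is the cathode (reduction).
E°cell = E°(right) − E°(left) = −0.745 − (+1.506) = −2.251 V.
The negative sign shows that, as written, the cell would require an external voltage to drive the reaction.

−2.251 V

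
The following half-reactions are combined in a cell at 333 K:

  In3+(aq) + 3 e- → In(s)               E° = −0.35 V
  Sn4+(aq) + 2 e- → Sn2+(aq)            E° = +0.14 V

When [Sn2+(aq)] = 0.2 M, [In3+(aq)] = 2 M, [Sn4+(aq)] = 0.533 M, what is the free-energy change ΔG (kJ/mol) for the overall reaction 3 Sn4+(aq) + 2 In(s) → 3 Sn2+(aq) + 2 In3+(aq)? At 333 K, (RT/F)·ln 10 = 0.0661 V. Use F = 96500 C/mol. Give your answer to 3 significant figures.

E°cell = +0.14 − (−0.35) = +0.49 V; the balanced reaction transfers n = 6 electrons.
The reaction quotient is ([Sn2+(aq)]^3·[In3+(aq)]^2) / [Sn4+(aq)]^3 = 0.211; by Nernst, E = +0.49 − (0.0661/6)(−0.675) = +0.4974 V.
Finally ΔG = −nFE = −(6)(96500 C/mol)(+0.4974 V) = −288 kJ/mol.

−288 kJ/mol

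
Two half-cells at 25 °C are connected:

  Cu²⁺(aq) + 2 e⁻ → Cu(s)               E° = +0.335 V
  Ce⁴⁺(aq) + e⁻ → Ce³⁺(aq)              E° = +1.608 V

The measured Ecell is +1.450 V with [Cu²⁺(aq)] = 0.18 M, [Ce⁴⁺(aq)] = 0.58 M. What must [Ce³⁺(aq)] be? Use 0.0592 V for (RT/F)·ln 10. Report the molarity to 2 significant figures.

0.0014 M

The Ce⁴⁺/Ce³⁺ couple has the larger reduction potential, so it is the cathode: E°cell = +1.608 − (+0.335) = +1.273 V and n = 2.
Rearranging E = E° − (0.0592/n)·log Q gives log Q = 2(+1.273 − (+1.450))/0.0592 = −5.980.
For 2 Ce⁴⁺(aq) + Cu(s) → 2 Ce³⁺(aq) + Cu²⁺(aq), the reaction quotient is Q = ([Ce³⁺(aq)]^2·[Cu²⁺(aq)]) / [Ce⁴⁺(aq)]^2.
Solving for the unknown gives log [Ce³⁺(aq)] = −2.854, so [Ce³⁺(aq)] ≈ 0.0014 M.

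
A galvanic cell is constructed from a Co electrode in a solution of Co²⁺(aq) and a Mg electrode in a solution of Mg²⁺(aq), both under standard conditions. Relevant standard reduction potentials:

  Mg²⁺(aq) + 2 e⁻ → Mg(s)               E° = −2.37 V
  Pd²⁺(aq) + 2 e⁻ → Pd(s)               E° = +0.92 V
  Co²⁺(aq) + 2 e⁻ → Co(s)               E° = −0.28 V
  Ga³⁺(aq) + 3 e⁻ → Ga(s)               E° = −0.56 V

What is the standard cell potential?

+2.09 V

Of the two couples in this cell, the one with the more positive reduction potential is reduced at the cathode: here that is Co²⁺/Co (−0.28 V); Mg²⁺/Mg (−2.37 V) is the anode.
E°cell = E°(cathode) − E°(anode) = −0.28 − (−2.37) = +2.09 V.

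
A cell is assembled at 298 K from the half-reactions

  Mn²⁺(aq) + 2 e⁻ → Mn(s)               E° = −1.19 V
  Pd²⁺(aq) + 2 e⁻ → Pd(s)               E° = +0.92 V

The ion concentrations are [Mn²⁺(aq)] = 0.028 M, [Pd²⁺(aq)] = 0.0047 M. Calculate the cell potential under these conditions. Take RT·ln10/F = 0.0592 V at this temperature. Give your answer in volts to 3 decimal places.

+2.087 V

The Pd²⁺/Pd couple has the more positive E°, so it is the cathode; Mn²⁺/Mn is the anode.
The standard potential is +0.92 − (−1.19) = +2.11 V and the balanced reaction transfers n = 2 electrons.
The balanced reaction is Pd²⁺(aq) + Mn(s) → Pd(s) + Mn²⁺(aq), so Q = [Mn²⁺(aq)] / [Pd²⁺(aq)] = 5.96 and log Q = 0.775.
Applying E = E° − (RT ln10/nF)·log Q gives +2.11 − (0.0592/2)(0.775) = +2.087 V.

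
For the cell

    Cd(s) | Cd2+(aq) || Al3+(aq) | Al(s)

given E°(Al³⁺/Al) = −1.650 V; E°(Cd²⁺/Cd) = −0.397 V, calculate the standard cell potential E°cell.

−1.253 V

By convention the left-hand electrode in cell notation is the anode (oxidation) and the right-hand electrode is the cathode (reduction).
E°cell = E°(right) − E°(left) = −1.650 − (−0.397) = −1.253 V.
The negative sign shows that, as written, the cell would require an external voltage to drive the reaction.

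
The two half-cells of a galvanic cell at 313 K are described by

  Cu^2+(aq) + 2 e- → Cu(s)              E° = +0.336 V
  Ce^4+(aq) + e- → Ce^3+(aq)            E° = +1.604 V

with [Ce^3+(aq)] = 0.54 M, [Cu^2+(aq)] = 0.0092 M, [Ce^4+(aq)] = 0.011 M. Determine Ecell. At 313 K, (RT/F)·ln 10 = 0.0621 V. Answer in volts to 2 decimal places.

+1.23 V

Since E°(Ce⁴⁺/Ce³⁺) > E°(Cu²⁺/Cu), Ce⁴⁺/Ce³⁺ serves as the cathode.
E°cell = E°cat − E°an = +1.604 − (+0.336) = +1.268 V; n = 2.
Balancing gives 2 Ce^4+(aq) + Cu(s) → 2 Ce^3+(aq) + Cu^2+(aq); hence Q = ([Ce^3+(aq)]^2·[Cu^2+(aq)]) / [Ce^4+(aq)]^2 = 22.2 (log Q = 1.346).
Applying E = E° − (RT ln10/nF)·log Q gives +1.268 − (0.0621/2)(1.346) = +1.23 V.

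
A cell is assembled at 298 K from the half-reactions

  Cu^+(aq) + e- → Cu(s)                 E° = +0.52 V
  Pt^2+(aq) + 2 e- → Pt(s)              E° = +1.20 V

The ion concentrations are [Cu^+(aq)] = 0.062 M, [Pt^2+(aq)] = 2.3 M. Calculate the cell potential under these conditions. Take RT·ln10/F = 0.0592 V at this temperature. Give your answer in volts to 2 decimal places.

+0.76 V

Pt²⁺/Pt is reduced (cathode, E° = +1.20 V) and Cu⁺/Cu is oxidized (anode).
E°cell = E°cat − E°an = +1.20 − (+0.52) = +0.68 V; n = 2.
Balancing gives Pt^2+(aq) + 2 Cu(s) → Pt(s) + 2 Cu^+(aq); hence Q = [Cu^+(aq)]^2 / [Pt^2+(aq)] = 0.00167 (log Q = −2.777).
Applying E = E° − (RT ln10/nF)·log Q gives +0.68 − (0.0592/2)(−2.777) = +0.76 V.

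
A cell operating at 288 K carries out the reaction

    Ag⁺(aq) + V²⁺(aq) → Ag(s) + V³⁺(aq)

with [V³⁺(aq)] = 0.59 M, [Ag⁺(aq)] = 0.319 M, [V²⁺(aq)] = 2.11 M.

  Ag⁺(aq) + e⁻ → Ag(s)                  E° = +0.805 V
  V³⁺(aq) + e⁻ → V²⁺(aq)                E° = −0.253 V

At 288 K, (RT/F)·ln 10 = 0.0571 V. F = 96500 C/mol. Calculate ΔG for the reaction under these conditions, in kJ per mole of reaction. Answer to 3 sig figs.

E°cell = +0.805 − (−0.253) = +1.058 V; the balanced reaction transfers n = 1 electron.
Here Q = [V³⁺(aq)] / ([Ag⁺(aq)]·[V²⁺(aq)]) = 0.877 (log Q = −0.057), giving E = +1.058 − (0.0571/1)·(−0.057) = +1.0613 V.
ΔG = −nFE = −(1)(96500)(+1.0613) J/mol = −102 kJ/mol.

−102 kJ/mol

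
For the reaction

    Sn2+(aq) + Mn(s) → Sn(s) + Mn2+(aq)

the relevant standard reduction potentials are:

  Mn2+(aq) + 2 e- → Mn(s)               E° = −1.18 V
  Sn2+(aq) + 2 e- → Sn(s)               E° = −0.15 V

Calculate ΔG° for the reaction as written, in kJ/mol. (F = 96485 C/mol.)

In the reaction as written Sn2+(aq) is reduced, so the Sn²⁺/Sn couple is the cathode and Mn²⁺/Mn is the anode.
E°cell = −0.15 − (−1.18) = +1.03 V; balancing electrons gives n = 2.
ΔG° = −nFE°cell = −(2)(96485)(+1.03) J/mol = −199 kJ/mol.

−199 kJ/mol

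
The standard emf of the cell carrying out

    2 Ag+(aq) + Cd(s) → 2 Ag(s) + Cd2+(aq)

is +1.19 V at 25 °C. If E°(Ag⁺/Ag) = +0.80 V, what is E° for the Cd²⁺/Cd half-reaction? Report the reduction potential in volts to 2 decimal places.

−0.39 V

In the reaction as written the Ag⁺/Ag couple is reduced (cathode) and Cd²⁺/Cd is oxidized (anode), so E°cell = E°(Ag⁺/Ag) − E°(Cd²⁺/Cd).
E°(Cd²⁺/Cd) = E°(cathode) − E°cell = +0.80 − (+1.19) = −0.39 V.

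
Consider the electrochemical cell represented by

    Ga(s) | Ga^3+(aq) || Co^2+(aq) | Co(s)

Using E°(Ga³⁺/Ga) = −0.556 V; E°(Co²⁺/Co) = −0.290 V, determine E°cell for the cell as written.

+0.266 V

By convention the left-hand electrode in cell notation is the anode (oxidation) and the right-hand electrode is the cathode (reduction).
E°cell = E°(right) − E°(left) = −0.290 − (−0.556) = +0.266 V.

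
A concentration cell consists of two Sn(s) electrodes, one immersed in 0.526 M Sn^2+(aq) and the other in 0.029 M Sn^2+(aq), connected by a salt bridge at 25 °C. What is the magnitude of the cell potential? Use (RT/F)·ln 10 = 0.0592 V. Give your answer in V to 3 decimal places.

0.037 V

For a concentration cell E°cell = 0, since both electrodes use the same couple.
The compartment with the higher Sn^2+(aq) concentration (0.526 M) acts as the cathode; ions are reduced there and produced at the dilute (0.029 M) anode.
With n = 2, Ecell = −(0.0592/2)·log([dilute]/[conc]) = −(0.0592/2)·log(0.029/0.526) = +0.037 V.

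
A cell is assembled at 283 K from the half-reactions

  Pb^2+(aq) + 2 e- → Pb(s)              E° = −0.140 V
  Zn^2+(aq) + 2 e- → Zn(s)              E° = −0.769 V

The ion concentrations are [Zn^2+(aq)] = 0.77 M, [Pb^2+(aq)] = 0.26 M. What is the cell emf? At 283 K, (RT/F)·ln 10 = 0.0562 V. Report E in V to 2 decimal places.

+0.62 V

Pb²⁺/Pb is reduced (cathode, E° = −0.140 V) and Zn²⁺/Zn is oxidized (anode).
The standard potential is −0.140 − (−0.769) = +0.629 V and the balanced reaction transfers n = 2 electrons.
For the overall reaction Pb^2+(aq) + Zn(s) → Pb(s) + Zn^2+(aq), Q = [Zn^2+(aq)] / [Pb^2+(aq)] = 2.96, giving log Q = 0.472.
E = E° − (0.0562/n)·log Q = +0.629 − (0.0562/2)(0.472) = +0.62 V.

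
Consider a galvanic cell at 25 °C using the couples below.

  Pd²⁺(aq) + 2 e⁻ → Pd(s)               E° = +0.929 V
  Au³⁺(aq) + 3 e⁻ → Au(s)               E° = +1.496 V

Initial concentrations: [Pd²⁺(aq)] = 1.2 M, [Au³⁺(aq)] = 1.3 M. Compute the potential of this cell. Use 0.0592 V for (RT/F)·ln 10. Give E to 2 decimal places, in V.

+0.57 V

The Au³⁺/Au couple has the more positive E°, so it is the cathode; Pd²⁺/Pd is the anode.
E°cell = E°cat − E°an = +1.496 − (+0.929) = +0.567 V; n = 6.
For the overall reaction 2 Au³⁺(aq) + 3 Pd(s) → 2 Au(s) + 3 Pd²⁺(aq), Q = [Pd²⁺(aq)]^3 / [Au³⁺(aq)]^2 = 1.02, giving log Q = 0.010.
By the Nernst equation, E = +0.567 − (0.0592/6)·(0.010) = +0.57 V.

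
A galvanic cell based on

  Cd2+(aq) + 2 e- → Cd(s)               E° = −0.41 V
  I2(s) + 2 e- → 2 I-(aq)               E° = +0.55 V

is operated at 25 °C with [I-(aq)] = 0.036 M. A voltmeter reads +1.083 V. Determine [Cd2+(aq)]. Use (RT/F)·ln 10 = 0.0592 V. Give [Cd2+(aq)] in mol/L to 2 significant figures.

I₂/I⁻ is the cathode (higher E°); E°cell = +0.55 − (−0.41) = +0.96 V with n = 2.
Rearranging E = E° − (0.0592/n)·log Q gives log Q = 2(+0.96 − (+1.083))/0.0592 = −4.155.
For I2(s) + Cd(s) → 2 I-(aq) + Cd2+(aq), the reaction quotient is Q = [I-(aq)]^2·[Cd2+(aq)].
Solving for the unknown gives log [Cd2+(aq)] = −1.268, so [Cd2+(aq)] ≈ 0.054 M.

0.054 M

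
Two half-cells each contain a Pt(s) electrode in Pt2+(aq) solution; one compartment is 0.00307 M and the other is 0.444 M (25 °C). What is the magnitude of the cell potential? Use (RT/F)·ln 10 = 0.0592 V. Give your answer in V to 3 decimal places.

0.064 V

For a concentration cell E°cell = 0, since both electrodes use the same couple.
The compartment with the higher Pt2+(aq) concentration (0.444 M) acts as the cathode; ions are reduced there and produced at the dilute (0.00307 M) anode.
With n = 2, Ecell = −(0.0592/2)·log([dilute]/[conc]) = −(0.0592/2)·log(0.00307/0.444) = +0.064 V.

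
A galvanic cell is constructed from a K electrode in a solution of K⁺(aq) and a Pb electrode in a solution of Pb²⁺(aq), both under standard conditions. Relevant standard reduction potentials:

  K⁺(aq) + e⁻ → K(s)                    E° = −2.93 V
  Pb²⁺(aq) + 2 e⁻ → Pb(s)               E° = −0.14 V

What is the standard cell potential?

+2.79 V

The Pb²⁺/Pb couple has the higher E°, so Pb ion is reduced (cathode) and K is oxidized (anode).
E°cell = E°(cathode) − E°(anode) = −0.14 − (−2.93) = +2.79 V.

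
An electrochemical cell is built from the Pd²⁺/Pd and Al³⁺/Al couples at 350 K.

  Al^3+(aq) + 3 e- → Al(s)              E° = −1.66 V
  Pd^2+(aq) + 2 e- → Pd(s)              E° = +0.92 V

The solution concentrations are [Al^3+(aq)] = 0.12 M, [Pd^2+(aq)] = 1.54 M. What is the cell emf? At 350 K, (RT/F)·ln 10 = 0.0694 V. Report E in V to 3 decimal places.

+2.608 V

The Pd²⁺/Pd couple has the more positive E°, so it is the cathode; Al³⁺/Al is the anode.
The standard potential is +0.92 − (−1.66) = +2.58 V and the balanced reaction transfers n = 6 electrons.
Balancing gives 3 Pd^2+(aq) + 2 Al(s) → 3 Pd(s) + 2 Al^3+(aq); hence Q = [Al^3+(aq)]^2 / [Pd^2+(aq)]^3 = 0.00394 (log Q = −2.404).
E = E° − (0.0694/n)·log Q = +2.58 − (0.0694/6)(−2.404) = +2.608 V.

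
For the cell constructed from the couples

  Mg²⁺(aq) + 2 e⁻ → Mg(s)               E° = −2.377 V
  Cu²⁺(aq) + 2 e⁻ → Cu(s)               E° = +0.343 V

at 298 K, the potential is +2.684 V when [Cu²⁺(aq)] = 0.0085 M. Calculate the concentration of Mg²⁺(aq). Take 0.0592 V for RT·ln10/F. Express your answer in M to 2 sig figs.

0.14 M

With Cu²⁺/Cu at the cathode and Mg²⁺/Mg at the anode, E°cell = +0.343 − (−2.377) = +2.720 V (n = 2).
From the Nernst equation, log Q = n(E° − E)/0.0592 = 2·(+2.720 − (+2.684))/0.0592 = 1.216.
For Cu²⁺(aq) + Mg(s) → Cu(s) + Mg²⁺(aq), the reaction quotient is Q = [Mg²⁺(aq)] / [Cu²⁺(aq)].
Isolating [Mg²⁺(aq)] in Q = 10^{1.216} yields log [Mg²⁺(aq)] = −0.855, i.e. 0.14 M.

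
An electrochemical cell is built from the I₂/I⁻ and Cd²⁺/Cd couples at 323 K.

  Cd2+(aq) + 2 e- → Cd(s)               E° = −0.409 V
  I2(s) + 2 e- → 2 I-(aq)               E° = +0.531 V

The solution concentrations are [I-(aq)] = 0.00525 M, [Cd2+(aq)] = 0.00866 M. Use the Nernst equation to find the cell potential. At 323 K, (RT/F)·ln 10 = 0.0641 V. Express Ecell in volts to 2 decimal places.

The I₂/I⁻ couple has the more positive E°, so it is the cathode; Cd²⁺/Cd is the anode.
The standard potential is +0.531 − (−0.409) = +0.940 V and the balanced reaction transfers n = 2 electrons.
The balanced reaction is I2(s) + Cd(s) → 2 I-(aq) + Cd2+(aq), so Q = [I-(aq)]^2·[Cd2+(aq)] = 2.39×10^−7 and log Q = −6.622.
E = E° − (0.0641/n)·log Q = +0.940 − (0.0641/2)(−6.622) = +1.15 V.

+1.15 V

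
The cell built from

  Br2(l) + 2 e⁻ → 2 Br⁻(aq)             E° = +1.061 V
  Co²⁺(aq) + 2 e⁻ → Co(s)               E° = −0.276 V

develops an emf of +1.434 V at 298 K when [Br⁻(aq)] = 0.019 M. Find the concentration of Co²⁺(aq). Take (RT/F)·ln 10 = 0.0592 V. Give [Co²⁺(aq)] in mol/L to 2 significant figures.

With Br₂/Br⁻ at the cathode and Co²⁺/Co at the anode, E°cell = +1.061 − (−0.276) = +1.337 V (n = 2).
Rearranging E = E° − (0.0592/n)·log Q gives log Q = 2(+1.337 − (+1.434))/0.0592 = −3.277.
Balancing electrons gives Br2(l) + Co(s) → 2 Br⁻(aq) + Co²⁺(aq); thus Q = [Br⁻(aq)]^2·[Co²⁺(aq)].
Isolating [Co²⁺(aq)] in Q = 10^{−3.277} yields log [Co²⁺(aq)] = 0.165, i.e. 1.5 M.

1.5 M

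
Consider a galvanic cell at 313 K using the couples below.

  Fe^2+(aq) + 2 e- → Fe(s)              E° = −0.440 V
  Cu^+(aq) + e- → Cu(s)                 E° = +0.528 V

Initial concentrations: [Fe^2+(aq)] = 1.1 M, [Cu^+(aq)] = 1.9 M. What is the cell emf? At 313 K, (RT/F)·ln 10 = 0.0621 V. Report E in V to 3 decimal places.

The Cu⁺/Cu couple has the more positive E°, so it is the cathode; Fe²⁺/Fe is the anode.
E°cell = E°cat − E°an = +0.528 − (−0.440) = +0.968 V; n = 2.
For the overall reaction 2 Cu^+(aq) + Fe(s) → 2 Cu(s) + Fe^2+(aq), Q = [Fe^2+(aq)] / [Cu^+(aq)]^2 = 0.305, giving log Q = −0.516.
E = E° − (0.0621/n)·log Q = +0.968 − (0.0621/2)(−0.516) = +0.984 V.

+0.984 V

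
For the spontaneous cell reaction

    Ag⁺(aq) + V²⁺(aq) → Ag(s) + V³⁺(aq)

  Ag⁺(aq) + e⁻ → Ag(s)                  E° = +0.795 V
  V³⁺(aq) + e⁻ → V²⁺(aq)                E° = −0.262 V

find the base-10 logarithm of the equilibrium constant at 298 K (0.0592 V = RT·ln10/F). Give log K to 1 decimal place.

The Ag⁺/Ag couple is reduced (cathode); E°cell = +0.795 − (−0.262) = +1.057 V with n = 1.
At equilibrium E = 0, so log K = nE°cell / 0.0592 = (1)(+1.057) / 0.0592 = 17.9.

log K = 17.9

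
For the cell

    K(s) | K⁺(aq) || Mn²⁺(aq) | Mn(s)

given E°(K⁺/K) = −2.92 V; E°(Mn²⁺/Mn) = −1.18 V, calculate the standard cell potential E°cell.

+1.74 V

By convention the left-hand electrode in cell notation is the anode (oxidation) and the right-hand electrode is the cathode (reduction).
E°cell = E°(right) − E°(left) = −1.18 − (−2.92) = +1.74 V.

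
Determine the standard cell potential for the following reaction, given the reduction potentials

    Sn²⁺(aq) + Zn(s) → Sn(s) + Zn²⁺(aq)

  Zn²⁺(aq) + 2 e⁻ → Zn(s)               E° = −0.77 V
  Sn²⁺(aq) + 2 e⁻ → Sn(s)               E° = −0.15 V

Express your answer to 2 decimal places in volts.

+0.62 V

In the reaction as written, Sn²⁺(aq) is reduced (cathode) and Zn²⁺(aq) is produced by oxidation at the anode.
E°cell = E°(cathode) − E°(anode) = −0.15 − (−0.77) = +0.62 V.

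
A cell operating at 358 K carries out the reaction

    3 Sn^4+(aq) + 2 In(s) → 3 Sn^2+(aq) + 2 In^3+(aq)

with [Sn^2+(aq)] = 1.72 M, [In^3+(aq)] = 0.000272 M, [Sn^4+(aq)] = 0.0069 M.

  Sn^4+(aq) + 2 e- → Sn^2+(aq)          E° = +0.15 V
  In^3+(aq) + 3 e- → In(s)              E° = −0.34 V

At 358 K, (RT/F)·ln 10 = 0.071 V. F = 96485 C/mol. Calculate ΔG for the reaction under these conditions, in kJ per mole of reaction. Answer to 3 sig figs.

−283 kJ/mol

With Sn⁴⁺/Sn²⁺ reduced at the cathode, E°cell = +0.15 − (−0.34) = +0.49 V and n = 6.
The reaction quotient is ([Sn^2+(aq)]^3·[In^3+(aq)]^2) / [Sn^4+(aq)]^3 = 1.15; by Nernst, E = +0.49 − (0.071/6)(0.059) = +0.4893 V.
ΔG = −nFE = −(6)(96485)(+0.4893) J/mol = −283 kJ/mol.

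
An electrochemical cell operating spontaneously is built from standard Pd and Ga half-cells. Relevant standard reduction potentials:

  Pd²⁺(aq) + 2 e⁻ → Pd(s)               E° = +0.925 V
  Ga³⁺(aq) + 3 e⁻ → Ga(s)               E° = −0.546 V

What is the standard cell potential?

+1.471 V

Of the two couples in this cell, the one with the more positive reduction potential is reduced at the cathode: here that is Pd²⁺/Pd (+0.925 V); Ga³⁺/Ga (−0.546 V) is the anode.
E°cell = E°(cathode) − E°(anode) = +0.925 − (−0.546) = +1.471 V.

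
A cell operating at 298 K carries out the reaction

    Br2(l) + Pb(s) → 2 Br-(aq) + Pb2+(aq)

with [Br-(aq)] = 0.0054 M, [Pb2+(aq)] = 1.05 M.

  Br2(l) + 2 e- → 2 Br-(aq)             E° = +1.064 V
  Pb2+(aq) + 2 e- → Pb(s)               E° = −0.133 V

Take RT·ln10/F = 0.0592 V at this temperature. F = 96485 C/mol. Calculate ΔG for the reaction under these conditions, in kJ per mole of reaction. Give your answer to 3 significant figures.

−257 kJ/mol

E°cell = +1.064 − (−0.133) = +1.197 V; the balanced reaction transfers n = 2 electrons.
The reaction quotient is [Br-(aq)]^2·[Pb2+(aq)] = 3.06×10^−5; by Nernst, E = +1.197 − (0.0592/2)(−4.514) = +1.3306 V.
Finally ΔG = −nFE = −(2)(96485 C/mol)(+1.3306 V) = −257 kJ/mol.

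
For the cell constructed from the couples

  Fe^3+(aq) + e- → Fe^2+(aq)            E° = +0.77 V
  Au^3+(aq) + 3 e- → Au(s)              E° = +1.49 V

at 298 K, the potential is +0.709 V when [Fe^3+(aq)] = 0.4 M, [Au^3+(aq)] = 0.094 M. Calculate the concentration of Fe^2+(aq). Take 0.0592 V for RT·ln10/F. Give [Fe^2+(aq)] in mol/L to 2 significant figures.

The Au³⁺/Au couple has the larger reduction potential, so it is the cathode: E°cell = +1.49 − (+0.77) = +0.72 V and n = 3.
From the Nernst equation, log Q = n(E° − E)/0.0592 = 3·(+0.72 − (+0.709))/0.0592 = 0.557.
The balanced reaction is Au^3+(aq) + 3 Fe^2+(aq) → Au(s) + 3 Fe^3+(aq), so Q = [Fe^3+(aq)]^3 / ([Au^3+(aq)]·[Fe^2+(aq)]^3).
Substituting the known concentrations and solving, log [Fe^2+(aq)] = −0.241 and [Fe^2+(aq)] = 0.57 M.

0.57 M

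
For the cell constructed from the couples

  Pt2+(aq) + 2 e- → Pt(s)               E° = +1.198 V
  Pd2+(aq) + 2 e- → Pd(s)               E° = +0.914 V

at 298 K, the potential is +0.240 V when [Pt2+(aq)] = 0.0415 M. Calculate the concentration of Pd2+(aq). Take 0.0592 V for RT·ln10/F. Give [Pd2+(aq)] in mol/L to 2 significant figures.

1.3 M

The Pt²⁺/Pt couple has the larger reduction potential, so it is the cathode: E°cell = +1.198 − (+0.914) = +0.284 V and n = 2.
Rearranging E = E° − (0.0592/n)·log Q gives log Q = 2(+0.284 − (+0.240))/0.0592 = 1.486.
Balancing electrons gives Pt2+(aq) + Pd(s) → Pt(s) + Pd2+(aq); thus Q = [Pd2+(aq)] / [Pt2+(aq)].
Isolating [Pd2+(aq)] in Q = 10^{1.486} yields log [Pd2+(aq)] = 0.104, i.e. 1.3 M.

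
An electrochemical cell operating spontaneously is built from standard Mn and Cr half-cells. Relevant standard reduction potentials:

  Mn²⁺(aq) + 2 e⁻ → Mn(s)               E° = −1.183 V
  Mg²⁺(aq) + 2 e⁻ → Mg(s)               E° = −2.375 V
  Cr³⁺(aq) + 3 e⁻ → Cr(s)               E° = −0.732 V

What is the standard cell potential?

+0.451 V

The Cr³⁺/Cr couple has the higher E°, so Cr ion is reduced (cathode) and Mn is oxidized (anode).
E°cell = E°(cathode) − E°(anode) = −0.732 − (−1.183) = +0.451 V.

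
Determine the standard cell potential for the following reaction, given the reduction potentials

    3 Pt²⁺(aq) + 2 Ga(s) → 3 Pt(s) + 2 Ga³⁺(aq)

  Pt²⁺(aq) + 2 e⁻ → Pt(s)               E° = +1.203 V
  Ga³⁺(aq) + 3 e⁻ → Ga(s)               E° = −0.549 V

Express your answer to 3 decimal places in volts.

Pt²⁺(aq) gains electrons, so the Pt²⁺/Pt couple is the cathode; the Ga³⁺/Ga couple is the anode.
E°cell = E°(cathode) − E°(anode) = +1.203 − (−0.549) = +1.752 V.

+1.752 V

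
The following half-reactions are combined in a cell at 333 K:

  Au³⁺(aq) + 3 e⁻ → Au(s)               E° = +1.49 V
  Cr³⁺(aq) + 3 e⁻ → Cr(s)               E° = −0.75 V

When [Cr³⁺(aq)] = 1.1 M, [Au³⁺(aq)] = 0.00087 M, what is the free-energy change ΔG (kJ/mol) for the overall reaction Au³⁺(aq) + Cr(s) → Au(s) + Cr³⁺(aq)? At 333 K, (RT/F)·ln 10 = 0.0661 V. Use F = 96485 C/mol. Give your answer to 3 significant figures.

E°cell = +1.49 − (−0.75) = +2.24 V; the balanced reaction transfers n = 3 electrons.
The reaction quotient is [Cr³⁺(aq)] / [Au³⁺(aq)] = 1.26×10^3; by Nernst, E = +2.24 − (0.0661/3)(3.102) = +2.1717 V.
Finally ΔG = −nFE = −(3)(96485 C/mol)(+2.1717 V) = −629 kJ/mol.

−629 kJ/mol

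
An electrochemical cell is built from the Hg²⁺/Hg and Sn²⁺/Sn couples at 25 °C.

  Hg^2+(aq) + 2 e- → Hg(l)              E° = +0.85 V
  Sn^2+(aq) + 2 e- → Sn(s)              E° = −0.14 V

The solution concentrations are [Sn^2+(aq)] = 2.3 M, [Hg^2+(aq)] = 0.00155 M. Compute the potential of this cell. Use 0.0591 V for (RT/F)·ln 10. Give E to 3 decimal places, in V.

Hg²⁺/Hg is reduced (cathode, E° = +0.85 V) and Sn²⁺/Sn is oxidized (anode).
The standard potential is +0.85 − (−0.14) = +0.99 V and the balanced reaction transfers n = 2 electrons.
The balanced reaction is Hg^2+(aq) + Sn(s) → Hg(l) + Sn^2+(aq), so Q = [Sn^2+(aq)] / [Hg^2+(aq)] = 1.48×10^3 and log Q = 3.171.
By the Nernst equation, E = +0.99 − (0.0591/2)·(3.171) = +0.896 V.

+0.896 V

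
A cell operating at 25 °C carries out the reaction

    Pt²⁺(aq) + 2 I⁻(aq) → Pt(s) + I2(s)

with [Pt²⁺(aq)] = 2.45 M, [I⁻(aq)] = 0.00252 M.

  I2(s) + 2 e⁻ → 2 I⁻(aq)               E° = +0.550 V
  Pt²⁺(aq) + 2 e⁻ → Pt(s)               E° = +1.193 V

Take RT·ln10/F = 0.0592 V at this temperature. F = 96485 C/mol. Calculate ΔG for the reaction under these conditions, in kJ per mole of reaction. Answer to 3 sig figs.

E°cell = +1.193 − (+0.550) = +0.643 V; the balanced reaction transfers n = 2 electrons.
The reaction quotient is 1 / ([Pt²⁺(aq)]·[I⁻(aq)]^2) = 6.43×10^4; by Nernst, E = +0.643 − (0.0592/2)(4.808) = +0.5007 V.
Finally ΔG = −nFE = −(2)(96485 C/mol)(+0.5007 V) = −96.6 kJ/mol.

−96.6 kJ/mol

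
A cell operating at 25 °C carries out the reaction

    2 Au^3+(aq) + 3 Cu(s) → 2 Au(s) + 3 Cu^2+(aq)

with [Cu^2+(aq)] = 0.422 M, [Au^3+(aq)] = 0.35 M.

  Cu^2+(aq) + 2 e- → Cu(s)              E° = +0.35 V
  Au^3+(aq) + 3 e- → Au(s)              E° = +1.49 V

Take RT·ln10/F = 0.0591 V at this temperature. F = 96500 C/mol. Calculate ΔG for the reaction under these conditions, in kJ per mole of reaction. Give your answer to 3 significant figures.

E°cell = +1.49 − (+0.35) = +1.14 V; the balanced reaction transfers n = 6 electrons.
The reaction quotient is [Cu^2+(aq)]^3 / [Au^3+(aq)]^2 = 0.613; by Nernst, E = +1.14 − (0.0591/6)(−0.212) = +1.1421 V.
Finally ΔG = −nFE = −(6)(96500 C/mol)(+1.1421 V) = −661 kJ/mol.

−661 kJ/mol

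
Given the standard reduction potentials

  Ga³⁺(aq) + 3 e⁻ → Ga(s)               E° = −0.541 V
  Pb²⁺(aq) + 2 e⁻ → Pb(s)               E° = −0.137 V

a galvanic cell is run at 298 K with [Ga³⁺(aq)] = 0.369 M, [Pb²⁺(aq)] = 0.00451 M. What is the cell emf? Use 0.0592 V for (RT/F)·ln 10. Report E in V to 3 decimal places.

+0.343 V

Since E°(Pb²⁺/Pb) > E°(Ga³⁺/Ga), Pb²⁺/Pb serves as the cathode.
The standard potential is −0.137 − (−0.541) = +0.404 V and the balanced reaction transfers n = 6 electrons.
Balancing gives 3 Pb²⁺(aq) + 2 Ga(s) → 3 Pb(s) + 2 Ga³⁺(aq); hence Q = [Ga³⁺(aq)]^2 / [Pb²⁺(aq)]^3 = 1.48×10^6 (log Q = 6.172).
Applying E = E° − (RT ln10/nF)·log Q gives +0.404 − (0.0592/6)(6.172) = +0.343 V.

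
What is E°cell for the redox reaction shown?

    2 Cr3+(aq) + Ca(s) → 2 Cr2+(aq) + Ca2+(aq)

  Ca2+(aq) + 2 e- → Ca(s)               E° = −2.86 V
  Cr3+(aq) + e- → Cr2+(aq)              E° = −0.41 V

Cr3+(aq) gains electrons, so the Cr³⁺/Cr²⁺ couple is the cathode; the Ca²⁺/Ca couple is the anode.
E°cell = E°(cathode) − E°(anode) = −0.41 − (−2.86) = +2.45 V.
The positive value indicates the reaction is spontaneous as written.

+2.45 V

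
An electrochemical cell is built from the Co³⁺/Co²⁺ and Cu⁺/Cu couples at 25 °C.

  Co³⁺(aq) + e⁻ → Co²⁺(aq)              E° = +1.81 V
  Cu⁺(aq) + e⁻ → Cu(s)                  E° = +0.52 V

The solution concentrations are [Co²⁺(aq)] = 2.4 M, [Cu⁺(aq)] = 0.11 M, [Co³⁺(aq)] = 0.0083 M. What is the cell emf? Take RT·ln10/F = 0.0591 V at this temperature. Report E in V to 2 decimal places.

+1.20 V

Co³⁺/Co²⁺ is reduced (cathode, E° = +1.81 V) and Cu⁺/Cu is oxidized (anode).
E°cell = +1.81 − (+0.52) = +1.29 V, with n = 1 electron transferred.
Balancing gives Co³⁺(aq) + Cu(s) → Co²⁺(aq) + Cu⁺(aq); hence Q = ([Co²⁺(aq)]·[Cu⁺(aq)]) / [Co³⁺(aq)] = 31.8 (log Q = 1.503).
Applying E = E° − (RT ln10/nF)·log Q gives +1.29 − (0.0591/1)(1.503) = +1.20 V.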